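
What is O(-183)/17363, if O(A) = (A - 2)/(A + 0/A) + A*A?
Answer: 6128672/3177429 ≈ 1.9288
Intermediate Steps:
O(A) = A² + (-2 + A)/A (O(A) = (-2 + A)/(A + 0) + A² = (-2 + A)/A + A² = A² + (-2 + A)/A)
O(-183)/17363 = ((-2 - 183 + (-183)³)/(-183))/17363 = -(-2 - 183 - 6128487)/183*(1/17363) = -1/183*(-6128672)*(1/17363) = (6128672/183)*(1/17363) = 6128672/3177429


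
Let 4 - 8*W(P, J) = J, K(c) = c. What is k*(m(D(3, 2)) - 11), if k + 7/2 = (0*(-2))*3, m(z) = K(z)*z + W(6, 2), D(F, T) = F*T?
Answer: -707/8 ≈ -88.375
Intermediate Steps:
W(P, J) = 1/2 - J/8
m(z) = 1/4 + z**2 (m(z) = z*z + (1/2 - 1/8*2) = z**2 + (1/2 - 1/4) = z**2 + 1/4 = 1/4 + z**2)
k = -7/2 (k = -7/2 + (0*(-2))*3 = -7/2 + 0*3 = -7/2 + 0 = -7/2 ≈ -3.5000)
k*(m(D(3, 2)) - 11) = -7*((1/4 + (3*2)**2) - 11)/2 = -7*((1/4 + 6**2) - 11)/2 = -7*((1/4 + 36) - 11)/2 = -7*(145/4 - 11)/2 = -7/2*101/4 = -707/8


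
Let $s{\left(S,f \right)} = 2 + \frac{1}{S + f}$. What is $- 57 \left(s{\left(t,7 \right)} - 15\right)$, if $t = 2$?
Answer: $\frac{2204}{3} \approx 734.67$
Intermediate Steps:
$- 57 \left(s{\left(t,7 \right)} - 15\right) = - 57 \left(\frac{1 + 2 \cdot 2 + 2 \cdot 7}{2 + 7} - 15\right) = - 57 \left(\frac{1 + 4 + 14}{9} - 15\right) = - 57 \left(\frac{1}{9} \cdot 19 - 15\right) = - 57 \left(\frac{19}{9} - 15\right) = \left(-57\right) \left(- \frac{116}{9}\right) = \frac{2204}{3}$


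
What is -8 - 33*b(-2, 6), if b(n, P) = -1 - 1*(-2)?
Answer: -41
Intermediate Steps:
b(n, P) = 1 (b(n, P) = -1 + 2 = 1)
-8 - 33*b(-2, 6) = -8 - 33*1 = -8 - 33 = -41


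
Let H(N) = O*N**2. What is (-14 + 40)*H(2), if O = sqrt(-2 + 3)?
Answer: 104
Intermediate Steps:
O = 1 (O = sqrt(1) = 1)
H(N) = N**2 (H(N) = 1*N**2 = N**2)
(-14 + 40)*H(2) = (-14 + 40)*2**2 = 26*4 = 104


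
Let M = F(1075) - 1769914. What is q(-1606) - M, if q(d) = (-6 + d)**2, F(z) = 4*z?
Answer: 4364158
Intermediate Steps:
M = -1765614 (M = 4*1075 - 1769914 = 4300 - 1769914 = -1765614)
q(-1606) - M = (-6 - 1606)**2 - 1*(-1765614) = (-1612)**2 + 1765614 = 2598544 + 1765614 = 4364158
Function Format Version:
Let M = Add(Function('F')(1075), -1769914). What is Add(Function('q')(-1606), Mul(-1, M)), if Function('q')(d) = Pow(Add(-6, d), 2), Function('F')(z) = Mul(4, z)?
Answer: 4364158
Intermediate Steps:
M = -1765614 (M = Add(Mul(4, 1075), -1769914) = Add(4300, -1769914) = -1765614)
Add(Function('q')(-1606), Mul(-1, M)) = Add(Pow(Add(-6, -1606), 2), Mul(-1, -1765614)) = Add(Pow(-1612, 2), 1765614) = Add(2598544, 1765614) = 4364158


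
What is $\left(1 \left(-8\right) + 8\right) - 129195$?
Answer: $-129195$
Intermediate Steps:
$\left(1 \left(-8\right) + 8\right) - 129195 = \left(-8 + 8\right) - 129195 = 0 - 129195 = -129195$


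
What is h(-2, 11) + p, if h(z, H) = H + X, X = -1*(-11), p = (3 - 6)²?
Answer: 31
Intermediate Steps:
p = 9 (p = (-3)² = 9)
X = 11
h(z, H) = 11 + H (h(z, H) = H + 11 = 11 + H)
h(-2, 11) + p = (11 + 11) + 9 = 22 + 9 = 31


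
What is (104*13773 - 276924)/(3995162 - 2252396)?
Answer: 192578/290461 ≈ 0.66301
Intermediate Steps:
(104*13773 - 276924)/(3995162 - 2252396) = (1432392 - 276924)/1742766 = 1155468*(1/1742766) = 192578/290461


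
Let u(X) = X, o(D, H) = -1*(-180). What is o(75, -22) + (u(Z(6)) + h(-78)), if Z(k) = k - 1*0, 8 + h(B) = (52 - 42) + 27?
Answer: 215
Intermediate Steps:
h(B) = 29 (h(B) = -8 + ((52 - 42) + 27) = -8 + (10 + 27) = -8 + 37 = 29)
o(D, H) = 180
Z(k) = k (Z(k) = k + 0 = k)
o(75, -22) + (u(Z(6)) + h(-78)) = 180 + (6 + 29) = 180 + 35 = 215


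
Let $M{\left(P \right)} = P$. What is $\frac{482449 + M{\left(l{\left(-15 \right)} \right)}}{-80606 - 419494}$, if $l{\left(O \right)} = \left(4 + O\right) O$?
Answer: $- \frac{241307}{250050} \approx -0.96503$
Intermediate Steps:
$l{\left(O \right)} = O \left(4 + O\right)$
$\frac{482449 + M{\left(l{\left(-15 \right)} \right)}}{-80606 - 419494} = \frac{482449 - 15 \left(4 - 15\right)}{-80606 - 419494} = \frac{482449 - -165}{-500100} = \left(482449 + 165\right) \left(- \frac{1}{500100}\right) = 482614 \left(- \frac{1}{500100}\right) = - \frac{241307}{250050}$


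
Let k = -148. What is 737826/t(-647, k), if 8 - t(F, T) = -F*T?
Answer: 368913/47882 ≈ 7.7046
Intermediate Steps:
t(F, T) = 8 + F*T (t(F, T) = 8 - (-1)*F*T = 8 + F*T)
737826/t(-647, k) = 737826/(8 - 647*(-148)) = 737826/(8 + 95756) = 737826/95764 = 737826*(1/95764) = 368913/47882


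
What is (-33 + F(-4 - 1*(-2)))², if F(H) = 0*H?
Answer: 1089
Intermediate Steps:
F(H) = 0
(-33 + F(-4 - 1*(-2)))² = (-33 + 0)² = (-33)² = 1089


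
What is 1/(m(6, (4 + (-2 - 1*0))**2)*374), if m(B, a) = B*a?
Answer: 1/8976 ≈ 0.00011141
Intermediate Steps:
1/(m(6, (4 + (-2 - 1*0))**2)*374) = 1/((6*(4 + (-2 - 1*0))**2)*374) = 1/((6*(4 + (-2 + 0))**2)*374) = 1/((6*(4 - 2)**2)*374) = 1/((6*2**2)*374) = 1/((6*4)*374) = 1/(24*374) = 1/8976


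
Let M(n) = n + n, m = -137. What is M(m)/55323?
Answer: -274/55323 ≈ -0.0049527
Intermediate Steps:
M(n) = 2*n
M(m)/55323 = (2*(-137))/55323 = -274*1/55323 = -274/55323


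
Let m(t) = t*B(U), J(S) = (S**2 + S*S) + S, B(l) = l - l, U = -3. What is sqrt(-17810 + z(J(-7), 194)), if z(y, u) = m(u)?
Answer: I*sqrt(17810) ≈ 133.45*I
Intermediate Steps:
B(l) = 0
J(S) = S + 2*S**2 (J(S) = (S**2 + S**2) + S = 2*S**2 + S = S + 2*S**2)
m(t) = 0 (m(t) = t*0 = 0)
z(y, u) = 0
sqrt(-17810 + z(J(-7), 194)) = sqrt(-17810 + 0) = sqrt(-17810) = I*sqrt(17810)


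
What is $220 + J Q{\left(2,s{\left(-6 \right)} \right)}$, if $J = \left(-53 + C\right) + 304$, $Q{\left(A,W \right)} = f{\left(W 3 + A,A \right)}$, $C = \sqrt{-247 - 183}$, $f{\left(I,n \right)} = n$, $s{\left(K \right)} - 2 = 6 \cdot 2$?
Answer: $722 + 2 i \sqrt{430} \approx 722.0 + 41.473 i$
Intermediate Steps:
$s{\left(K \right)} = 14$ ($s{\left(K \right)} = 2 + 6 \cdot 2 = 2 + 12 = 14$)
$C = i \sqrt{430}$ ($C = \sqrt{-430} = i \sqrt{430} \approx 20.736 i$)
$Q{\left(A,W \right)} = A$
$J = 251 + i \sqrt{430}$ ($J = \left(-53 + i \sqrt{430}\right) + 304 = 251 + i \sqrt{430} \approx 251.0 + 20.736 i$)
$220 + J Q{\left(2,s{\left(-6 \right)} \right)} = 220 + \left(251 + i \sqrt{430}\right) 2 = 220 + \left(502 + 2 i \sqrt{430}\right) = 722 + 2 i \sqrt{430}$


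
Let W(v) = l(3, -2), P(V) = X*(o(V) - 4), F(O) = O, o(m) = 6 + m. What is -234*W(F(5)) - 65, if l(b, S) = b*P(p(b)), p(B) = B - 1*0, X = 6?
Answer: -21125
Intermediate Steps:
p(B) = B (p(B) = B + 0 = B)
P(V) = 12 + 6*V (P(V) = 6*((6 + V) - 4) = 6*(2 + V) = 12 + 6*V)
l(b, S) = b*(12 + 6*b)
W(v) = 90 (W(v) = 6*3*(2 + 3) = 6*3*5 = 90)
-234*W(F(5)) - 65 = -234*90 - 65 = -21060 - 65 = -21125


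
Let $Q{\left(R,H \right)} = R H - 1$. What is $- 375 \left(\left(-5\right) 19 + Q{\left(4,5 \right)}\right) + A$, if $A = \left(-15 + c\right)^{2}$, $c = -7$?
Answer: $28984$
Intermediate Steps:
$A = 484$ ($A = \left(-15 - 7\right)^{2} = \left(-22\right)^{2} = 484$)
$Q{\left(R,H \right)} = -1 + H R$ ($Q{\left(R,H \right)} = H R - 1 = -1 + H R$)
$- 375 \left(\left(-5\right) 19 + Q{\left(4,5 \right)}\right) + A = - 375 \left(\left(-5\right) 19 + \left(-1 + 5 \cdot 4\right)\right) + 484 = - 375 \left(-95 + \left(-1 + 20\right)\right) + 484 = - 375 \left(-95 + 19\right) + 484 = \left(-375\right) \left(-76\right) + 484 = 28500 + 484 = 28984$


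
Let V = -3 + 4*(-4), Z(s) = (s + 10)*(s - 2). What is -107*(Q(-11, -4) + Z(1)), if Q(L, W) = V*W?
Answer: -6955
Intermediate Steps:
Z(s) = (-2 + s)*(10 + s) (Z(s) = (10 + s)*(-2 + s) = (-2 + s)*(10 + s))
V = -19 (V = -3 - 16 = -19)
Q(L, W) = -19*W
-107*(Q(-11, -4) + Z(1)) = -107*(-19*(-4) + (-20 + 1**2 + 8*1)) = -107*(76 + (-20 + 1 + 8)) = -107*(76 - 11) = -107*65 = -6955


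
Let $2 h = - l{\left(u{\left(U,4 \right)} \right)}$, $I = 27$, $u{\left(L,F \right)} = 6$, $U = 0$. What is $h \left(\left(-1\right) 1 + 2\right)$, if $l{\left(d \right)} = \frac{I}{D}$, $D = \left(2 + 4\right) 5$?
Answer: $- \frac{9}{20} \approx -0.45$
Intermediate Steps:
$D = 30$ ($D = 6 \cdot 5 = 30$)
$l{\left(d \right)} = \frac{9}{10}$ ($l{\left(d \right)} = \frac{27}{30} = 27 \cdot \frac{1}{30} = \frac{9}{10}$)
$h = - \frac{9}{20}$ ($h = \frac{\left(-1\right) \frac{9}{10}}{2} = \frac{1}{2} \left(- \frac{9}{10}\right) = - \frac{9}{20} \approx -0.45$)
$h \left(\left(-1\right) 1 + 2\right) = - \frac{9 \left(\left(-1\right) 1 + 2\right)}{20} = - \frac{9 \left(-1 + 2\right)}{20} = \left(- \frac{9}{20}\right) 1 = - \frac{9}{20}$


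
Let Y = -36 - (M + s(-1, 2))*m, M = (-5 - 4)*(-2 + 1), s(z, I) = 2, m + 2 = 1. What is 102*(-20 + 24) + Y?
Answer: 383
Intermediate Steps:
m = -1 (m = -2 + 1 = -1)
M = 9 (M = -9*(-1) = 9)
Y = -25 (Y = -36 - (9 + 2)*(-1) = -36 - 11*(-1) = -36 - 1*(-11) = -36 + 11 = -25)
102*(-20 + 24) + Y = 102*(-20 + 24) - 25 = 102*4 - 25 = 408 - 25 = 383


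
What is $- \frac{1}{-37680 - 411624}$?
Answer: $\frac{1}{449304} \approx 2.2257 \cdot 10^{-6}$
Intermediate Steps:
$- \frac{1}{-37680 - 411624} = - \frac{1}{-449304} = \left(-1\right) \left(- \frac{1}{449304}\right) = \frac{1}{449304}$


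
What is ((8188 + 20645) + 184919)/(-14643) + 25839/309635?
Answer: -65806740043/4533985305 ≈ -14.514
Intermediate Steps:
((8188 + 20645) + 184919)/(-14643) + 25839/309635 = (28833 + 184919)*(-1/14643) + 25839*(1/309635) = 213752*(-1/14643) + 25839/309635 = -213752/14643 + 25839/309635 = -65806740043/4533985305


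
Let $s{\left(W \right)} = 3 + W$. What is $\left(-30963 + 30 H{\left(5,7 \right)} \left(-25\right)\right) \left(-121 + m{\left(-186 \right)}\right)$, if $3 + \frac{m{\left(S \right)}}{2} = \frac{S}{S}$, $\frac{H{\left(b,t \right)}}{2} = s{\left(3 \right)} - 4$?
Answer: $4245375$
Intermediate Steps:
$H{\left(b,t \right)} = 4$ ($H{\left(b,t \right)} = 2 \left(\left(3 + 3\right) - 4\right) = 2 \left(6 - 4\right) = 2 \cdot 2 = 4$)
$m{\left(S \right)} = -4$ ($m{\left(S \right)} = -6 + 2 \frac{S}{S} = -6 + 2 \cdot 1 = -6 + 2 = -4$)
$\left(-30963 + 30 H{\left(5,7 \right)} \left(-25\right)\right) \left(-121 + m{\left(-186 \right)}\right) = \left(-30963 + 30 \cdot 4 \left(-25\right)\right) \left(-121 - 4\right) = \left(-30963 + 120 \left(-25\right)\right) \left(-125\right) = \left(-30963 - 3000\right) \left(-125\right) = \left(-33963\right) \left(-125\right) = 4245375$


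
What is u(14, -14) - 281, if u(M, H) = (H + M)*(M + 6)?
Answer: -281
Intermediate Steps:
u(M, H) = (6 + M)*(H + M) (u(M, H) = (H + M)*(6 + M) = (6 + M)*(H + M))
u(14, -14) - 281 = (14**2 + 6*(-14) + 6*14 - 14*14) - 281 = (196 - 84 + 84 - 196) - 281 = 0 - 281 = -281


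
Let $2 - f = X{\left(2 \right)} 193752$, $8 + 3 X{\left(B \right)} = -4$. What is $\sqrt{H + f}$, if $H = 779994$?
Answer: $2 \sqrt{388751} \approx 1247.0$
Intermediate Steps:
$X{\left(B \right)} = -4$ ($X{\left(B \right)} = - \frac{8}{3} + \frac{1}{3} \left(-4\right) = - \frac{8}{3} - \frac{4}{3} = -4$)
$f = 775010$ ($f = 2 - \left(-4\right) 193752 = 2 - -775008 = 2 + 775008 = 775010$)
$\sqrt{H + f} = \sqrt{779994 + 775010} = \sqrt{1555004} = 2 \sqrt{388751}$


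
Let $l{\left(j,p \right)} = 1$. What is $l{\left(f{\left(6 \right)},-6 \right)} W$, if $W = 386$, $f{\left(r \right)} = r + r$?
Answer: $386$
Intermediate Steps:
$f{\left(r \right)} = 2 r$
$l{\left(f{\left(6 \right)},-6 \right)} W = 1 \cdot 386 = 386$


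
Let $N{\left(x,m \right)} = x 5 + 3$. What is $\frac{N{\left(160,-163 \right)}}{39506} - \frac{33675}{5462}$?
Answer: $- \frac{331494641}{53945443} \approx -6.145$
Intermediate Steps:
$N{\left(x,m \right)} = 3 + 5 x$ ($N{\left(x,m \right)} = 5 x + 3 = 3 + 5 x$)
$\frac{N{\left(160,-163 \right)}}{39506} - \frac{33675}{5462} = \frac{3 + 5 \cdot 160}{39506} - \frac{33675}{5462} = \left(3 + 800\right) \frac{1}{39506} - \frac{33675}{5462} = 803 \cdot \frac{1}{39506} - \frac{33675}{5462} = \frac{803}{39506} - \frac{33675}{5462} = - \frac{331494641}{53945443}$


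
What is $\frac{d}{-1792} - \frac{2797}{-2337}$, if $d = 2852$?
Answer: $- \frac{413225}{1046976} \approx -0.39468$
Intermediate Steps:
$\frac{d}{-1792} - \frac{2797}{-2337} = \frac{2852}{-1792} - \frac{2797}{-2337} = 2852 \left(- \frac{1}{1792}\right) - - \frac{2797}{2337} = - \frac{713}{448} + \frac{2797}{2337} = - \frac{413225}{1046976}$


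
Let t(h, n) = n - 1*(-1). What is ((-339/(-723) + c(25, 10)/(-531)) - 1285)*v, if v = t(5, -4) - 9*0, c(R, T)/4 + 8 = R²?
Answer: 164977520/42657 ≈ 3867.5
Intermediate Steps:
t(h, n) = 1 + n (t(h, n) = n + 1 = 1 + n)
c(R, T) = -32 + 4*R²
v = -3 (v = (1 - 4) - 9*0 = -3 + 0 = -3)
((-339/(-723) + c(25, 10)/(-531)) - 1285)*v = ((-339/(-723) + (-32 + 4*25²)/(-531)) - 1285)*(-3) = ((-339*(-1/723) + (-32 + 4*625)*(-1/531)) - 1285)*(-3) = ((113/241 + (-32 + 2500)*(-1/531)) - 1285)*(-3) = ((113/241 + 2468*(-1/531)) - 1285)*(-3) = ((113/241 - 2468/531) - 1285)*(-3) = (-534785/127971 - 1285)*(-3) = -164977520/127971*(-3) = 164977520/42657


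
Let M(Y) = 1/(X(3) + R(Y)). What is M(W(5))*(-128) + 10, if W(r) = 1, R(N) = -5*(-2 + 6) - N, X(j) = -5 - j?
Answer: 418/29 ≈ 14.414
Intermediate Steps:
R(N) = -20 - N (R(N) = -5*4 - N = -20 - N)
M(Y) = 1/(-28 - Y) (M(Y) = 1/((-5 - 1*3) + (-20 - Y)) = 1/((-5 - 3) + (-20 - Y)) = 1/(-8 + (-20 - Y)) = 1/(-28 - Y))
M(W(5))*(-128) + 10 = -1/(28 + 1)*(-128) + 10 = -1/29*(-128) + 10 = 128/29 + 10 = 418/29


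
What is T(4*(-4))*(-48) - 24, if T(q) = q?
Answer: 744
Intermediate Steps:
T(4*(-4))*(-48) - 24 = (4*(-4))*(-48) - 24 = -16*(-48) - 24 = 768 - 24 = 744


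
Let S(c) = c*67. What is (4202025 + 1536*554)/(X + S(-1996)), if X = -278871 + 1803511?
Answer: 54333/14956 ≈ 3.6329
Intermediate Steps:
X = 1524640
S(c) = 67*c
(4202025 + 1536*554)/(X + S(-1996)) = (4202025 + 1536*554)/(1524640 + 67*(-1996)) = (4202025 + 850944)/(1524640 - 133732) = 5052969/1390908 = 5052969*(1/1390908) = 54333/14956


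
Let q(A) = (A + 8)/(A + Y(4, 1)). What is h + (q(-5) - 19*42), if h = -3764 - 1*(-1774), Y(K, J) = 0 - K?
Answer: -8365/3 ≈ -2788.3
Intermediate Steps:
Y(K, J) = -K
q(A) = (8 + A)/(-4 + A) (q(A) = (A + 8)/(A - 1*4) = (8 + A)/(A - 4) = (8 + A)/(-4 + A))
h = -1990 (h = -3764 + 1774 = -1990)
h + (q(-5) - 19*42) = -1990 + ((8 - 5)/(-4 - 5) - 19*42) = -1990 + (3/(-9) - 798) = -1990 + (-1/9*3 - 798) = -1990 + (-1/3 - 798) = -1990 - 2395/3 = -8365/3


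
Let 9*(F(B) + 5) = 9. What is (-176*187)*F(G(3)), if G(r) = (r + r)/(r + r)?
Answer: 131648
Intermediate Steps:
G(r) = 1 (G(r) = (2*r)/((2*r)) = (2*r)*(1/(2*r)) = 1)
F(B) = -4 (F(B) = -5 + (1/9)*9 = -5 + 1 = -4)
(-176*187)*F(G(3)) = -176*187*(-4) = -32912*(-4) = 131648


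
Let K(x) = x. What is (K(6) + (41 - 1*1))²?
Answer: 2116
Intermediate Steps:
(K(6) + (41 - 1*1))² = (6 + (41 - 1*1))² = (6 + (41 - 1))² = (6 + 40)² = 46² = 2116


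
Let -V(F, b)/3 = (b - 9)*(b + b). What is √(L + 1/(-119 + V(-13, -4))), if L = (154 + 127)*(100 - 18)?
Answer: √4280304531/431 ≈ 151.80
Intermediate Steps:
V(F, b) = -6*b*(-9 + b) (V(F, b) = -3*(b - 9)*(b + b) = -3*(-9 + b)*2*b = -6*b*(-9 + b))
L = 23042 (L = 281*82 = 23042)
√(L + 1/(-119 + V(-13, -4))) = √(23042 + 1/(-119 + 6*(-4)*(9 - 1*(-4)))) = √(23042 + 1/(-119 + 6*(-4)*(9 + 4))) = √(23042 + 1/(-119 + 6*(-4)*13)) = √(23042 + 1/(-119 - 312)) = √(23042 + 1/(-431)) = √(23042 - 1/431) = √(9931101/431) = √4280304531/431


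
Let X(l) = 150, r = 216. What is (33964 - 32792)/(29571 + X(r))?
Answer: 1172/29721 ≈ 0.039433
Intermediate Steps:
(33964 - 32792)/(29571 + X(r)) = (33964 - 32792)/(29571 + 150) = 1172/29721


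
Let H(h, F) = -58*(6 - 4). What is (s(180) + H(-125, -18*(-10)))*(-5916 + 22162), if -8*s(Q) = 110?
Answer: -4215837/2 ≈ -2.1079e+6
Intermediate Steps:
s(Q) = -55/4 (s(Q) = -⅛*110 = -55/4)
H(h, F) = -116 (H(h, F) = -58*2 = -116)
(s(180) + H(-125, -18*(-10)))*(-5916 + 22162) = (-55/4 - 116)*(-5916 + 22162) = -519/4*16246 = -4215837/2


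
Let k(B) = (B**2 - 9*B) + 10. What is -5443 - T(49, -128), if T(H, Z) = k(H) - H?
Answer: -7364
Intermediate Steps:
k(B) = 10 + B**2 - 9*B
T(H, Z) = 10 + H**2 - 10*H (T(H, Z) = (10 + H**2 - 9*H) - H = 10 + H**2 - 10*H)
-5443 - T(49, -128) = -5443 - (10 + 49**2 - 10*49) = -5443 - (10 + 2401 - 490) = -5443 - 1*1921 = -5443 - 1921 = -7364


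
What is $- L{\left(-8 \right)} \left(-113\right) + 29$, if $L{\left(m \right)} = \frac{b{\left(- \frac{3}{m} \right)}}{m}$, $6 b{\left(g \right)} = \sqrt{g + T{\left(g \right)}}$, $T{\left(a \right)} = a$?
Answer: $29 - \frac{113 \sqrt{3}}{96} \approx 26.961$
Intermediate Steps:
$b{\left(g \right)} = \frac{\sqrt{2} \sqrt{g}}{6}$ ($b{\left(g \right)} = \frac{\sqrt{g + g}}{6} = \frac{\sqrt{2 g}}{6} = \frac{\sqrt{2} \sqrt{g}}{6}$)
$L{\left(m \right)} = \frac{\sqrt{6} \sqrt{- \frac{1}{m}}}{6 m}$ ($L{\left(m \right)} = \frac{\frac{1}{6} \sqrt{2} \sqrt{- \frac{3}{m}}}{m} = \frac{\frac{1}{6} \sqrt{2} \sqrt{3} \sqrt{- \frac{1}{m}}}{m} = \frac{\frac{1}{6} \sqrt{6} \sqrt{- \frac{1}{m}}}{m} = \frac{\sqrt{6} \sqrt{- \frac{1}{m}}}{6 m}$)
$- L{\left(-8 \right)} \left(-113\right) + 29 = - \frac{\sqrt{6} \sqrt{- \frac{1}{-8}}}{6 \left(-8\right)} \left(-113\right) + 29 = - \frac{\sqrt{6} \left(-1\right) \sqrt{\left(-1\right) \left(- \frac{1}{8}\right)}}{6 \cdot 8} \left(-113\right) + 29 = - \frac{\sqrt{6} \left(-1\right)}{6 \cdot 8 \cdot 2 \sqrt{2}} \left(-113\right) + 29 = - \frac{\sqrt{6} \left(-1\right) \frac{\sqrt{2}}{4}}{6 \cdot 8} \left(-113\right) + 29 = - \frac{\left(-1\right) \sqrt{3}}{96} \left(-113\right) + 29 = \frac{\sqrt{3}}{96} \left(-113\right) + 29 = - \frac{113 \sqrt{3}}{96} + 29 = 29 - \frac{113 \sqrt{3}}{96}$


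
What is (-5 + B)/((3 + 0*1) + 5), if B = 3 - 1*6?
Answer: -1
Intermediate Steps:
B = -3 (B = 3 - 6 = -3)
(-5 + B)/((3 + 0*1) + 5) = (-5 - 3)/((3 + 0*1) + 5) = -8/((3 + 0) + 5) = -8/(3 + 5) = -8/8 = -8*⅛ = -1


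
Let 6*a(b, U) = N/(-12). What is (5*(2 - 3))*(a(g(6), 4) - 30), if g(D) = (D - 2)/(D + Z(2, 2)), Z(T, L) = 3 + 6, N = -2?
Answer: 5395/36 ≈ 149.86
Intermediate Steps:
Z(T, L) = 9
g(D) = (-2 + D)/(9 + D) (g(D) = (D - 2)/(D + 9) = (-2 + D)/(9 + D))
a(b, U) = 1/36 (a(b, U) = (-2/(-12))/6 = (-2*(-1/12))/6 = (1/6)*(1/6) = 1/36)
(5*(2 - 3))*(a(g(6), 4) - 30) = (5*(2 - 3))*(1/36 - 30) = (5*(-1))*(-1079/36) = -5*(-1079/36) = 5395/36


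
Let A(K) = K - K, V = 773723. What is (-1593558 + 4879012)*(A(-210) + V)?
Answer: 2542031325242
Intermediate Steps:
A(K) = 0
(-1593558 + 4879012)*(A(-210) + V) = (-1593558 + 4879012)*(0 + 773723) = 3285454*773723 = 2542031325242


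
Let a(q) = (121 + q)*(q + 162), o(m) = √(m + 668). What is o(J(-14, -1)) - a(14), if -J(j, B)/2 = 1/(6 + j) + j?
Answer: -23760 + √2785/2 ≈ -23734.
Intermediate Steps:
J(j, B) = -2*j - 2/(6 + j) (J(j, B) = -2*(1/(6 + j) + j) = -2*(j + 1/(6 + j)) = -2*j - 2/(6 + j))
o(m) = √(668 + m)
a(q) = (121 + q)*(162 + q)
o(J(-14, -1)) - a(14) = √(668 + 2*(-1 - 1*(-14)² - 6*(-14))/(6 - 14)) - (19602 + 14² + 283*14) = √(668 + 2*(-1 - 1*196 + 84)/(-8)) - (19602 + 196 + 3962) = √(668 + 2*(-⅛)*(-1 - 196 + 84)) - 1*23760 = √(668 + 2*(-⅛)*(-113)) - 23760 = √(668 + 113/4) - 23760 = √(2785/4) - 23760 = √2785/2 - 23760 = -23760 + √2785/2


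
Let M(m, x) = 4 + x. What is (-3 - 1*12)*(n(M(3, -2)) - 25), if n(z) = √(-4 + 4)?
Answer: 375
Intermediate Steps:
n(z) = 0 (n(z) = √0 = 0)
(-3 - 1*12)*(n(M(3, -2)) - 25) = (-3 - 1*12)*(0 - 25) = (-3 - 12)*(-25) = -15*(-25) = 375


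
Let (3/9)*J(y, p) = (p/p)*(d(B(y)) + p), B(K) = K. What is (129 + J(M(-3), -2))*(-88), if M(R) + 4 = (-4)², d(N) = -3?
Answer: -10032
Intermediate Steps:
M(R) = 12 (M(R) = -4 + (-4)² = -4 + 16 = 12)
J(y, p) = -9 + 3*p (J(y, p) = 3*((p/p)*(-3 + p)) = 3*(1*(-3 + p)) = 3*(-3 + p) = -9 + 3*p)
(129 + J(M(-3), -2))*(-88) = (129 + (-9 + 3*(-2)))*(-88) = (129 + (-9 - 6))*(-88) = (129 - 15)*(-88) = 114*(-88) = -10032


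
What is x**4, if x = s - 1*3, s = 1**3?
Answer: 16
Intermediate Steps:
s = 1
x = -2 (x = 1 - 1*3 = 1 - 3 = -2)
x**4 = (-2)**4 = 16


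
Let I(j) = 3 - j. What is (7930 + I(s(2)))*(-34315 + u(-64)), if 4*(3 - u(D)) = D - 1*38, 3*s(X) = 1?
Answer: -815950127/3 ≈ -2.7198e+8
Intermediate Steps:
s(X) = ⅓ (s(X) = (⅓)*1 = ⅓)
u(D) = 25/2 - D/4 (u(D) = 3 - (D - 1*38)/4 = 3 - (D - 38)/4 = 3 - (-38 + D)/4 = 3 + (19/2 - D/4) = 25/2 - D/4)
(7930 + I(s(2)))*(-34315 + u(-64)) = (7930 + (3 - 1*⅓))*(-34315 + (25/2 - ¼*(-64))) = (7930 + (3 - ⅓))*(-34315 + (25/2 + 16)) = (7930 + 8/3)*(-34315 + 57/2) = (23798/3)*(-68573/2) = -815950127/3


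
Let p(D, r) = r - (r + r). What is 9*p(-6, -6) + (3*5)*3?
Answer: 99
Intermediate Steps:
p(D, r) = -r (p(D, r) = r - 2*r = -r)
9*p(-6, -6) + (3*5)*3 = 9*(-1*(-6)) + (3*5)*3 = 9*6 + 15*3 = 54 + 45 = 99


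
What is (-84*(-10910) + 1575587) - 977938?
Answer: 1514089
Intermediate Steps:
(-84*(-10910) + 1575587) - 977938 = (916440 + 1575587) - 977938 = 2492027 - 977938 = 1514089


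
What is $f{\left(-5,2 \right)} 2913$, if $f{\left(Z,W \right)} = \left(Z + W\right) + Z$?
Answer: $-23304$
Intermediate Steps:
$f{\left(Z,W \right)} = W + 2 Z$ ($f{\left(Z,W \right)} = \left(W + Z\right) + Z = W + 2 Z$)
$f{\left(-5,2 \right)} 2913 = \left(2 + 2 \left(-5\right)\right) 2913 = \left(2 - 10\right) 2913 = \left(-8\right) 2913 = -23304$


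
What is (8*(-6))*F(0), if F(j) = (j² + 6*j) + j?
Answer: 0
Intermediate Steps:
F(j) = j² + 7*j
(8*(-6))*F(0) = (8*(-6))*(0*(7 + 0)) = -0*7 = -48*0 = 0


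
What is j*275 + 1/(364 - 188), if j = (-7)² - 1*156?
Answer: -5178799/176 ≈ -29425.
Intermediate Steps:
j = -107 (j = 49 - 156 = -107)
j*275 + 1/(364 - 188) = -107*275 + 1/(364 - 188) = -29425 + 1/176 = -5178799/176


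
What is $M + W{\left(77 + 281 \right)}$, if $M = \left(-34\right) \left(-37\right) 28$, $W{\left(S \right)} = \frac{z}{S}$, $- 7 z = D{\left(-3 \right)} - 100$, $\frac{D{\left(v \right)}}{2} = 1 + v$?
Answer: $\frac{44135724}{1253} \approx 35224.0$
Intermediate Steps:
$D{\left(v \right)} = 2 + 2 v$ ($D{\left(v \right)} = 2 \left(1 + v\right) = 2 + 2 v$)
$z = \frac{104}{7}$ ($z = - \frac{\left(2 + 2 \left(-3\right)\right) - 100}{7} = - \frac{\left(2 - 6\right) - 100}{7} = - \frac{-4 - 100}{7} = \left(- \frac{1}{7}\right) \left(-104\right) = \frac{104}{7} \approx 14.857$)
$W{\left(S \right)} = \frac{104}{7 S}$
$M = 35224$ ($M = 1258 \cdot 28 = 35224$)
$M + W{\left(77 + 281 \right)} = 35224 + \frac{104}{7 \left(77 + 281\right)} = 35224 + \frac{104}{7 \cdot 358} = 35224 + \frac{104}{7} \cdot \frac{1}{358} = 35224 + \frac{52}{1253} = \frac{44135724}{1253}$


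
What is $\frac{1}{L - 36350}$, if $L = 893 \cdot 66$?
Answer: $\frac{1}{22588} \approx 4.4271 \cdot 10^{-5}$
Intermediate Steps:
$L = 58938$
$\frac{1}{L - 36350} = \frac{1}{58938 - 36350} = \frac{1}{22588}$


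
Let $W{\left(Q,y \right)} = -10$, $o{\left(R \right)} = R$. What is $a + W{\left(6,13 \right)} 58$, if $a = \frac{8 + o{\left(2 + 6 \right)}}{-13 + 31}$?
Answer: $- \frac{5212}{9} \approx -579.11$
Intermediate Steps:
$a = \frac{8}{9}$ ($a = \frac{8 + \left(2 + 6\right)}{-13 + 31} = \frac{8 + 8}{18} = 16 \cdot \frac{1}{18} = \frac{8}{9} \approx 0.88889$)
$a + W{\left(6,13 \right)} 58 = \frac{8}{9} - 580 = - \frac{5212}{9}$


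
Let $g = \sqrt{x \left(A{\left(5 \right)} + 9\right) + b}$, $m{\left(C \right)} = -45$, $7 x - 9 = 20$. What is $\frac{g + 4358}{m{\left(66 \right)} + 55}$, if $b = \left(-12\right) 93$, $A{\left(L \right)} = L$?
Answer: $\frac{2179}{5} + \frac{23 i \sqrt{2}}{10} \approx 435.8 + 3.2527 i$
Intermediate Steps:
$x = \frac{29}{7}$ ($x = \frac{9}{7} + \frac{1}{7} \cdot 20 = \frac{9}{7} + \frac{20}{7} = \frac{29}{7} \approx 4.1429$)
$b = -1116$
$g = 23 i \sqrt{2}$ ($g = \sqrt{\frac{29 \left(5 + 9\right)}{7} - 1116} = \sqrt{\frac{29}{7} \cdot 14 - 1116} = \sqrt{58 - 1116} = \sqrt{-1058} = 23 i \sqrt{2} \approx 32.527 i$)
$\frac{g + 4358}{m{\left(66 \right)} + 55} = \frac{23 i \sqrt{2} + 4358}{-45 + 55} = \frac{4358 + 23 i \sqrt{2}}{10} = \left(4358 + 23 i \sqrt{2}\right) \frac{1}{10} = \frac{2179}{5} + \frac{23 i \sqrt{2}}{10}$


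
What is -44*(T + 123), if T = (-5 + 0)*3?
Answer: -4752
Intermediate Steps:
T = -15 (T = -5*3 = -15)
-44*(T + 123) = -44*(-15 + 123) = -44*108 = -4752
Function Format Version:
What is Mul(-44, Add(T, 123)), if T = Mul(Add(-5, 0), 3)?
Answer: -4752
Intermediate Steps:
T = -15 (T = Mul(-5, 3) = -15)
Mul(-44, Add(T, 123)) = Mul(-44, Add(-15, 123)) = Mul(-44, 108) = -4752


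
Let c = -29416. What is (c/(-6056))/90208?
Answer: 3677/68287456 ≈ 5.3846e-5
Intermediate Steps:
(c/(-6056))/90208 = -29416/(-6056)/90208 = -29416*(-1/6056)*(1/90208) = (3677/757)*(1/90208) = 3677/68287456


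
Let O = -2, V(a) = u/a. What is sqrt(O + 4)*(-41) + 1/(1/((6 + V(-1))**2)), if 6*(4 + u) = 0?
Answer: 100 - 41*sqrt(2) ≈ 42.017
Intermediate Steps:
u = -4 (u = -4 + (1/6)*0 = -4 + 0 = -4)
V(a) = -4/a
sqrt(O + 4)*(-41) + 1/(1/((6 + V(-1))**2)) = sqrt(-2 + 4)*(-41) + 1/(1/((6 - 4/(-1))**2)) = sqrt(2)*(-41) + 1/(1/((6 - 4*(-1))**2)) = -41*sqrt(2) + 1/(1/((6 + 4)**2)) = -41*sqrt(2) + 1/(1/(10**2)) = -41*sqrt(2) + 1/(1/100) = -41*sqrt(2) + 100 = 100 - 41*sqrt(2)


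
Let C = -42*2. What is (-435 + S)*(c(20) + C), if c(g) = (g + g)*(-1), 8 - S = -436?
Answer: -1116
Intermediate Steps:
S = 444 (S = 8 - 1*(-436) = 8 + 436 = 444)
c(g) = -2*g (c(g) = (2*g)*(-1) = -2*g)
C = -84
(-435 + S)*(c(20) + C) = (-435 + 444)*(-2*20 - 84) = 9*(-40 - 84) = 9*(-124) = -1116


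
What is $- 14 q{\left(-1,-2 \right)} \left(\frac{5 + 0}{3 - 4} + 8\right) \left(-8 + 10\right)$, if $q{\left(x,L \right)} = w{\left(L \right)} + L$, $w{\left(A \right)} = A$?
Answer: $336$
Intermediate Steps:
$q{\left(x,L \right)} = 2 L$ ($q{\left(x,L \right)} = L + L = 2 L$)
$- 14 q{\left(-1,-2 \right)} \left(\frac{5 + 0}{3 - 4} + 8\right) \left(-8 + 10\right) = - 14 \cdot 2 \left(-2\right) \left(\frac{5 + 0}{3 - 4} + 8\right) \left(-8 + 10\right) = \left(-14\right) \left(-4\right) \left(\frac{5}{-1} + 8\right) 2 = 56 \left(5 \left(-1\right) + 8\right) 2 = 56 \left(-5 + 8\right) 2 = 56 \cdot 3 \cdot 2 = 56 \cdot 6 = 336$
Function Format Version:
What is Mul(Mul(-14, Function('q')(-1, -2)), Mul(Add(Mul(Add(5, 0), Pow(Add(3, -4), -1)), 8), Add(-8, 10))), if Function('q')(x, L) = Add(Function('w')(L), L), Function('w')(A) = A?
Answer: 336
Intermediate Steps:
Function('q')(x, L) = Mul(2, L) (Function('q')(x, L) = Add(L, L) = Mul(2, L))
Mul(Mul(-14, Function('q')(-1, -2)), Mul(Add(Mul(Add(5, 0), Pow(Add(3, -4), -1)), 8), Add(-8, 10))) = Mul(Mul(-14, Mul(2, -2)), Mul(Add(Mul(Add(5, 0), Pow(Add(3, -4), -1)), 8), Add(-8, 10))) = Mul(Mul(-14, -4), Mul(Add(Mul(5, Pow(-1, -1)), 8), 2)) = Mul(56, Mul(Add(Mul(5, -1), 8), 2)) = Mul(56, Mul(Add(-5, 8), 2)) = Mul(56, Mul(3, 2)) = Mul(56, 6) = 336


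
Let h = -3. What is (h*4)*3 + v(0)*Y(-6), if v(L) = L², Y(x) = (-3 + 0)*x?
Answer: -36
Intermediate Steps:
Y(x) = -3*x
(h*4)*3 + v(0)*Y(-6) = -3*4*3 + 0²*(-3*(-6)) = -12*3 + 0*18 = -36 + 0 = -36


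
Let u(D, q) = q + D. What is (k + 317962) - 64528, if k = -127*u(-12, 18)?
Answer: 252672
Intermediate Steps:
u(D, q) = D + q
k = -762 (k = -127*(-12 + 18) = -127*6 = -762)
(k + 317962) - 64528 = (-762 + 317962) - 64528 = 317200 - 64528 = 252672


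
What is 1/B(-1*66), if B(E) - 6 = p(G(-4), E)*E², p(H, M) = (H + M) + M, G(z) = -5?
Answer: -1/596766 ≈ -1.6757e-6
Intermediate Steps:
p(H, M) = H + 2*M
B(E) = 6 + E²*(-5 + 2*E) (B(E) = 6 + (-5 + 2*E)*E² = 6 + E²*(-5 + 2*E))
1/B(-1*66) = 1/(6 + (-1*66)²*(-5 + 2*(-1*66))) = 1/(6 + (-66)²*(-5 + 2*(-66))) = 1/(6 + 4356*(-5 - 132)) = 1/(6 + 4356*(-137)) = 1/(6 - 596772) = 1/(-596766) = -1/596766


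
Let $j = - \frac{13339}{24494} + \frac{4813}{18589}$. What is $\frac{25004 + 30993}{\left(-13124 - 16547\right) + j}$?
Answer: $- \frac{25496496139102}{13509899109235} \approx -1.8872$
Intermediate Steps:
$j = - \frac{130069049}{455318966}$ ($j = \left(-13339\right) \frac{1}{24494} + 4813 \cdot \frac{1}{18589} = - \frac{13339}{24494} + \frac{4813}{18589} = - \frac{130069049}{455318966} \approx -0.28567$)
$\frac{25004 + 30993}{\left(-13124 - 16547\right) + j} = \frac{25004 + 30993}{\left(-13124 - 16547\right) - \frac{130069049}{455318966}} = \frac{55997}{-29671 - \frac{130069049}{455318966}} = \frac{55997}{- \frac{13509899109235}{455318966}} = 55997 \left(- \frac{455318966}{13509899109235}\right) = - \frac{25496496139102}{13509899109235}$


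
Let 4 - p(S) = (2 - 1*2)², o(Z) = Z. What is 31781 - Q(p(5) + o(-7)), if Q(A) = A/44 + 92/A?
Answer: 4199149/132 ≈ 31812.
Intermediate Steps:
p(S) = 4 (p(S) = 4 - (2 - 1*2)² = 4 - (2 - 2)² = 4 - 1*0² = 4 - 1*0 = 4 + 0 = 4)
Q(A) = 92/A + A/44 (Q(A) = A*(1/44) + 92/A = A/44 + 92/A = 92/A + A/44)
31781 - Q(p(5) + o(-7)) = 31781 - (92/(4 - 7) + (4 - 7)/44) = 31781 - (92/(-3) + (1/44)*(-3)) = 31781 - (92*(-⅓) - 3/44) = 31781 - (-92/3 - 3/44) = 31781 - 1*(-4057/132) = 31781 + 4057/132 = 4199149/132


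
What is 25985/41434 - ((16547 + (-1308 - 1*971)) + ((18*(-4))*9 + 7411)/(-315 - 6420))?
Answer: -3981144174203/279057990 ≈ -14266.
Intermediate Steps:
25985/41434 - ((16547 + (-1308 - 1*971)) + ((18*(-4))*9 + 7411)/(-315 - 6420)) = 25985*(1/41434) - ((16547 + (-1308 - 971)) + (-72*9 + 7411)/(-6735)) = 25985/41434 - ((16547 - 2279) + (-648 + 7411)*(-1/6735)) = 25985/41434 - (14268 + 6763*(-1/6735)) = 25985/41434 - (14268 - 6763/6735) = 25985/41434 - 1*96088217/6735 = 25985/41434 - 96088217/6735 = -3981144174203/279057990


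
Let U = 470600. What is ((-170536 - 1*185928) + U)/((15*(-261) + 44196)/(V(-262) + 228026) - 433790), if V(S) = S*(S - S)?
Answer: -26025975536/98915358259 ≈ -0.26311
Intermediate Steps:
V(S) = 0 (V(S) = S*0 = 0)
((-170536 - 1*185928) + U)/((15*(-261) + 44196)/(V(-262) + 228026) - 433790) = ((-170536 - 1*185928) + 470600)/((15*(-261) + 44196)/(0 + 228026) - 433790) = ((-170536 - 185928) + 470600)/((-3915 + 44196)/228026 - 433790) = (-356464 + 470600)/(40281*(1/228026) - 433790) = 114136/(40281/228026 - 433790) = 114136/(-98915358259/228026) = 114136*(-228026/98915358259) = -26025975536/98915358259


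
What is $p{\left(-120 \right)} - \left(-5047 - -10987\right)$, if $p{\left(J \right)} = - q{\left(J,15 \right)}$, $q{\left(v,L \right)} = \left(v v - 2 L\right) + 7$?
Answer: $-20317$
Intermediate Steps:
$q{\left(v,L \right)} = 7 + v^{2} - 2 L$ ($q{\left(v,L \right)} = \left(v^{2} - 2 L\right) + 7 = 7 + v^{2} - 2 L$)
$p{\left(J \right)} = 23 - J^{2}$ ($p{\left(J \right)} = - (7 + J^{2} - 30) = - (-23 + J^{2}) = 23 - J^{2}$)
$p{\left(-120 \right)} - \left(-5047 - -10987\right) = \left(23 - \left(-120\right)^{2}\right) - \left(-5047 - -10987\right) = \left(23 - 14400\right) - \left(-5047 + 10987\right) = \left(23 - 14400\right) - 5940 = -14377 - 5940 = -20317$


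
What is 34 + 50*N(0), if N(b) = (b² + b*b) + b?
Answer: 34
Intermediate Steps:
N(b) = b + 2*b² (N(b) = (b² + b²) + b = 2*b² + b = b + 2*b²)
34 + 50*N(0) = 34 + 50*(0*(1 + 2*0)) = 34 + 50*(0*(1 + 0)) = 34 + 50*(0*1) = 34 + 50*0 = 34 + 0 = 34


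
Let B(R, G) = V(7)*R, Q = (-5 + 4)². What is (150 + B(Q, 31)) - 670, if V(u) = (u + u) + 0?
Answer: -506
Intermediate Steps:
Q = 1 (Q = (-1)² = 1)
V(u) = 2*u (V(u) = 2*u + 0 = 2*u)
B(R, G) = 14*R (B(R, G) = (2*7)*R = 14*R)
(150 + B(Q, 31)) - 670 = (150 + 14*1) - 670 = (150 + 14) - 670 = 164 - 670 = -506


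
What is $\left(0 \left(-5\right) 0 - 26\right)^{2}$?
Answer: $676$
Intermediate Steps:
$\left(0 \left(-5\right) 0 - 26\right)^{2} = \left(0 \cdot 0 - 26\right)^{2} = \left(0 - 26\right)^{2} = \left(-26\right)^{2} = 676$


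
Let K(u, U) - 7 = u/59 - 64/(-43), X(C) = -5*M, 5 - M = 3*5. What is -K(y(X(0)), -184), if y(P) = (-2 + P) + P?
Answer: -25749/2537 ≈ -10.149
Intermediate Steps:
M = -10 (M = 5 - 3*5 = 5 - 1*15 = 5 - 15 = -10)
X(C) = 50 (X(C) = -5*(-10) = 50)
y(P) = -2 + 2*P
K(u, U) = 365/43 + u/59 (K(u, U) = 7 + (u/59 - 64/(-43)) = 7 + (u*(1/59) - 64*(-1/43)) = 7 + (u/59 + 64/43) = 7 + (64/43 + u/59) = 365/43 + u/59)
-K(y(X(0)), -184) = -(365/43 + (-2 + 2*50)/59) = -(365/43 + (-2 + 100)/59) = -(365/43 + (1/59)*98) = -(365/43 + 98/59) = -1*25749/2537 = -25749/2537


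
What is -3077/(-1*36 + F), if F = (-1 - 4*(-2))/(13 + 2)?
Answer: 46155/533 ≈ 86.595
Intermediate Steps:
F = 7/15 (F = (-1 + 8)/15 = 7*(1/15) = 7/15 ≈ 0.46667)
-3077/(-1*36 + F) = -3077/(-1*36 + 7/15) = -3077/(-36 + 7/15) = -3077/(-533/15) = -15/533*(-3077) = 46155/533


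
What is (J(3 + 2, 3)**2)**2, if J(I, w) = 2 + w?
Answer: 625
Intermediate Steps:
(J(3 + 2, 3)**2)**2 = ((2 + 3)**2)**2 = (5**2)**2 = 25**2 = 625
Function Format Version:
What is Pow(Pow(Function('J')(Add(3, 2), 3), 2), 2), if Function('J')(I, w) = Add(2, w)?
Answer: 625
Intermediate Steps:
Pow(Pow(Function('J')(Add(3, 2), 3), 2), 2) = Pow(Pow(Add(2, 3), 2), 2) = Pow(Pow(5, 2), 2) = Pow(25, 2) = 625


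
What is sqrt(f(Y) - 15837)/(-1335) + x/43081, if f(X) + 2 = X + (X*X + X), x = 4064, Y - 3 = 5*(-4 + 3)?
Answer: 4064/43081 - I*sqrt(15839)/1335 ≈ 0.094334 - 0.094272*I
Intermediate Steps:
Y = -2 (Y = 3 + 5*(-4 + 3) = 3 + 5*(-1) = 3 - 5 = -2)
f(X) = -2 + X**2 + 2*X (f(X) = -2 + (X + (X*X + X)) = -2 + (X + (X**2 + X)) = -2 + (X + (X + X**2)) = -2 + (X**2 + 2*X) = -2 + X**2 + 2*X)
sqrt(f(Y) - 15837)/(-1335) + x/43081 = sqrt((-2 + (-2)**2 + 2*(-2)) - 15837)/(-1335) + 4064/43081 = sqrt((-2 + 4 - 4) - 15837)*(-1/1335) + 4064*(1/43081) = sqrt(-2 - 15837)*(-1/1335) + 4064/43081 = sqrt(-15839)*(-1/1335) + 4064/43081 = (I*sqrt(15839))*(-1/1335) + 4064/43081 = -I*sqrt(15839)/1335 + 4064/43081 = 4064/43081 - I*sqrt(15839)/1335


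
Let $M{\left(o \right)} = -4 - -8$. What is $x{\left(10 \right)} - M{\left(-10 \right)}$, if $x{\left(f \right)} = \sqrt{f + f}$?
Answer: $-4 + 2 \sqrt{5} \approx 0.47214$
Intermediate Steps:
$x{\left(f \right)} = \sqrt{2} \sqrt{f}$ ($x{\left(f \right)} = \sqrt{2 f} = \sqrt{2} \sqrt{f}$)
$M{\left(o \right)} = 4$ ($M{\left(o \right)} = -4 + 8 = 4$)
$x{\left(10 \right)} - M{\left(-10 \right)} = \sqrt{2} \sqrt{10} - 4 = 2 \sqrt{5} - 4 = -4 + 2 \sqrt{5}$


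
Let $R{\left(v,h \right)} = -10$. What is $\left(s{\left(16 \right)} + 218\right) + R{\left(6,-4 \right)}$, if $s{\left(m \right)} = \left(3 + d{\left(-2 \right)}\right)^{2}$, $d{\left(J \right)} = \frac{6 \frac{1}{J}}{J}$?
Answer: $\frac{913}{4} \approx 228.25$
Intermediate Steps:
$d{\left(J \right)} = \frac{6}{J^{2}}$
$s{\left(m \right)} = \frac{81}{4}$ ($s{\left(m \right)} = \left(3 + \frac{6}{4}\right)^{2} = \left(3 + 6 \cdot \frac{1}{4}\right)^{2} = \left(3 + \frac{3}{2}\right)^{2} = \left(\frac{9}{2}\right)^{2} = \frac{81}{4}$)
$\left(s{\left(16 \right)} + 218\right) + R{\left(6,-4 \right)} = \left(\frac{81}{4} + 218\right) - 10 = \frac{953}{4} - 10 = \frac{913}{4}$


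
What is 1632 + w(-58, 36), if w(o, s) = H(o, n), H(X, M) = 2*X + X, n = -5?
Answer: 1458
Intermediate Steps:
H(X, M) = 3*X
w(o, s) = 3*o
1632 + w(-58, 36) = 1632 + 3*(-58) = 1632 - 174 = 1458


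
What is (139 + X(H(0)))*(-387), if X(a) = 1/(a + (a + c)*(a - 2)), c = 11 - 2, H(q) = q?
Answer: -107543/2 ≈ -53772.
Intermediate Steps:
c = 9
X(a) = 1/(a + (-2 + a)*(9 + a)) (X(a) = 1/(a + (a + 9)*(a - 2)) = 1/(a + (9 + a)*(-2 + a)) = 1/(a + (-2 + a)*(9 + a)))
(139 + X(H(0)))*(-387) = (139 + 1/(-18 + 0² + 8*0))*(-387) = (139 + 1/(-18 + 0 + 0))*(-387) = (139 + 1/(-18))*(-387) = (139 - 1/18)*(-387) = (2501/18)*(-387) = -107543/2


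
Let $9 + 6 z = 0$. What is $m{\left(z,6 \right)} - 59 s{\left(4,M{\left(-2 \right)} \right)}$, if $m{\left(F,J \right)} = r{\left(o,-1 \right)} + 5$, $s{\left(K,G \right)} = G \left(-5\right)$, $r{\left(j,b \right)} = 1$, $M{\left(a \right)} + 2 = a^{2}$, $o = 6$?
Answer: $596$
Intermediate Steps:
$M{\left(a \right)} = -2 + a^{2}$
$z = - \frac{3}{2}$ ($z = - \frac{3}{2} + \frac{1}{6} \cdot 0 = - \frac{3}{2} + 0 = - \frac{3}{2} \approx -1.5$)
$s{\left(K,G \right)} = - 5 G$
$m{\left(F,J \right)} = 6$ ($m{\left(F,J \right)} = 1 + 5 = 6$)
$m{\left(z,6 \right)} - 59 s{\left(4,M{\left(-2 \right)} \right)} = 6 - 59 \left(- 5 \left(-2 + \left(-2\right)^{2}\right)\right) = 6 - 59 \left(- 5 \left(-2 + 4\right)\right) = 6 - 59 \left(\left(-5\right) 2\right) = 6 - -590 = 6 + 590 = 596$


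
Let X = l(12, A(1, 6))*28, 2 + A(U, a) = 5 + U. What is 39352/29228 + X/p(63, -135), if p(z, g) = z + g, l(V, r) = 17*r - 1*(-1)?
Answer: -1117399/43842 ≈ -25.487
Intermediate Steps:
A(U, a) = 3 + U (A(U, a) = -2 + (5 + U) = 3 + U)
l(V, r) = 1 + 17*r (l(V, r) = 17*r + 1 = 1 + 17*r)
p(z, g) = g + z
X = 1932 (X = (1 + 17*(3 + 1))*28 = (1 + 17*4)*28 = (1 + 68)*28 = 69*28 = 1932)
39352/29228 + X/p(63, -135) = 39352/29228 + 1932/(-135 + 63) = 39352*(1/29228) + 1932/(-72) = 9838/7307 + 1932*(-1/72) = 9838/7307 - 161/6 = -1117399/43842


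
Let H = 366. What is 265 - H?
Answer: -101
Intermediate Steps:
265 - H = 265 - 1*366 = 265 - 366 = -101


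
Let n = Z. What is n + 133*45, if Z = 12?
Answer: 5997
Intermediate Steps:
n = 12
n + 133*45 = 12 + 133*45 = 12 + 5985 = 5997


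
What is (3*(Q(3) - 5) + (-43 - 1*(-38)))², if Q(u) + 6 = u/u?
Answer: 1225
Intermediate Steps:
Q(u) = -5 (Q(u) = -6 + u/u = -6 + 1 = -5)
(3*(Q(3) - 5) + (-43 - 1*(-38)))² = (3*(-5 - 5) + (-43 - 1*(-38)))² = (3*(-10) + (-43 + 38))² = (-30 - 5)² = (-35)² = 1225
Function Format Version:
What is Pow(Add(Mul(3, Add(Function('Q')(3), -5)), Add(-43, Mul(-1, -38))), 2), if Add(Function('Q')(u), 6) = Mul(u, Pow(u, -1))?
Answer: 1225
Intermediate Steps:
Function('Q')(u) = -5 (Function('Q')(u) = Add(-6, Mul(u, Pow(u, -1))) = Add(-6, 1) = -5)
Pow(Add(Mul(3, Add(Function('Q')(3), -5)), Add(-43, Mul(-1, -38))), 2) = Pow(Add(Mul(3, Add(-5, -5)), Add(-43, Mul(-1, -38))), 2) = Pow(Add(Mul(3, -10), Add(-43, 38)), 2) = Pow(Add(-30, -5), 2) = Pow(-35, 2) = 1225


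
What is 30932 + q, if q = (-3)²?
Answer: 30941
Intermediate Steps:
q = 9
30932 + q = 30932 + 9 = 30941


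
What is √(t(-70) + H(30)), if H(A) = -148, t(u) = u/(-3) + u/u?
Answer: I*√1113/3 ≈ 11.121*I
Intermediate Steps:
t(u) = 1 - u/3 (t(u) = u*(-⅓) + 1 = -u/3 + 1 = 1 - u/3)
√(t(-70) + H(30)) = √((1 - ⅓*(-70)) - 148) = √((1 + 70/3) - 148) = √(73/3 - 148) = √(-371/3) = I*√1113/3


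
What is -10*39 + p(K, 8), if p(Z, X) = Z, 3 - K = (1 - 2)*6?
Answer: -381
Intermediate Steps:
K = 9 (K = 3 - (1 - 2)*6 = 3 - (-1)*6 = 3 - 1*(-6) = 3 + 6 = 9)
-10*39 + p(K, 8) = -10*39 + 9 = -390 + 9 = -381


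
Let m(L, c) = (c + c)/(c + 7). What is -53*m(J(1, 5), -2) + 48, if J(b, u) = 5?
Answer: 452/5 ≈ 90.400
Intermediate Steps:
m(L, c) = 2*c/(7 + c) (m(L, c) = (2*c)/(7 + c) = 2*c/(7 + c))
-53*m(J(1, 5), -2) + 48 = -106*(-2)/(7 - 2) + 48 = -106*(-2)/5 + 48 = -53*(-⅘) + 48 = 212/5 + 48 = 452/5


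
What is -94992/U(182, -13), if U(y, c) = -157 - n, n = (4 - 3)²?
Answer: 47496/79 ≈ 601.21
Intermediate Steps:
n = 1 (n = 1² = 1)
U(y, c) = -158 (U(y, c) = -157 - 1*1 = -157 - 1 = -158)
-94992/U(182, -13) = -94992/(-158) = -94992*(-1/158) = 47496/79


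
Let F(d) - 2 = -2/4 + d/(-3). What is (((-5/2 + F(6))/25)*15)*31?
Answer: -279/5 ≈ -55.800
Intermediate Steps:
F(d) = 3/2 - d/3 (F(d) = 2 + (-2/4 + d/(-3)) = 2 + (-2*¼ + d*(-⅓)) = 2 + (-½ - d/3) = 3/2 - d/3)
(((-5/2 + F(6))/25)*15)*31 = (((-5/2 + (3/2 - ⅓*6))/25)*15)*31 = (((-5*½ + (3/2 - 2))*(1/25))*15)*31 = (((-5/2 - ½)*(1/25))*15)*31 = (-3*1/25*15)*31 = -3/25*15*31 = -9/5*31 = -279/5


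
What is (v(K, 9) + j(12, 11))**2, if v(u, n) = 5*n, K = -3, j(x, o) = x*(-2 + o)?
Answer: 23409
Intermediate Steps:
(v(K, 9) + j(12, 11))**2 = (5*9 + 12*(-2 + 11))**2 = (45 + 12*9)**2 = (45 + 108)**2 = 153**2 = 23409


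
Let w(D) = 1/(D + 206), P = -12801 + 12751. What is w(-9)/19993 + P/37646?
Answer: -98446702/74136663083 ≈ -0.0013279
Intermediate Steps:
P = -50
w(D) = 1/(206 + D)
w(-9)/19993 + P/37646 = 1/((206 - 9)*19993) - 50/37646 = (1/19993)/197 - 50*1/37646 = (1/197)*(1/19993) - 25/18823 = 1/3938621 - 25/18823 = -98446702/74136663083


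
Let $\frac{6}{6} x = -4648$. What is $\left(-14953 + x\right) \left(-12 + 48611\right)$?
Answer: $-952588999$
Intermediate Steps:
$x = -4648$
$\left(-14953 + x\right) \left(-12 + 48611\right) = \left(-14953 - 4648\right) \left(-12 + 48611\right) = \left(-19601\right) 48599 = -952588999$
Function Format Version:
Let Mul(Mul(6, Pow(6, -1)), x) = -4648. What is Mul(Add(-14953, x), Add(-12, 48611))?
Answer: -952588999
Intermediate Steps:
x = -4648
Mul(Add(-14953, x), Add(-12, 48611)) = Mul(Add(-14953, -4648), Add(-12, 48611)) = Mul(-19601, 48599) = -952588999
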